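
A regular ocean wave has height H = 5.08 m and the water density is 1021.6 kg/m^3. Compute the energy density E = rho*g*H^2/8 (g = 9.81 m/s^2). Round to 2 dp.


E = (1/8) * rho * g * H^2
E = (1/8) * 1021.6 * 9.81 * 5.08^2
E = 0.125 * 1021.6 * 9.81 * 25.8064
E = 32328.63 J/m^2

32328.63


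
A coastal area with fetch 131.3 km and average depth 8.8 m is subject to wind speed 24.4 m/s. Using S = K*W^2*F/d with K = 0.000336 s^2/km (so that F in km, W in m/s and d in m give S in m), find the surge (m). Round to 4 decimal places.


S = K * W^2 * F / d
W^2 = 24.4^2 = 595.36
S = 0.000336 * 595.36 * 131.3 / 8.8
Numerator = 0.000336 * 595.36 * 131.3 = 26.265378
S = 26.265378 / 8.8 = 2.9847 m

2.9847


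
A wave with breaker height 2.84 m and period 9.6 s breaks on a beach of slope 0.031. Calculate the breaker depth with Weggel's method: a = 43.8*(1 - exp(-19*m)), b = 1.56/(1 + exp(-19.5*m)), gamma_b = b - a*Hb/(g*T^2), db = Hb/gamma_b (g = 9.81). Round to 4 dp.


a = 43.8 * (1 - exp(-19 * m))
exp(-19 * 0.031) = exp(-0.5890) = 0.554882
a = 43.8 * (1 - 0.554882) = 19.496173
b = 1.56 / (1 + exp(-19.5 * m))
exp(-19.5 * 0.031) = exp(-0.6045) = 0.546348
b = 1.56 / (1 + 0.546348) = 1.008829
Hb / (g * T^2) = 2.84 / (9.81 * 9.6^2) = 2.84 / 904.0896 = 0.00314128
gamma_b = b - a * Hb/(g*T^2) = 1.008829 - 19.496173 * 0.00314128 = 0.947586
db = Hb / gamma_b = 2.84 / 0.947586
db = 2.9971 m

2.9971


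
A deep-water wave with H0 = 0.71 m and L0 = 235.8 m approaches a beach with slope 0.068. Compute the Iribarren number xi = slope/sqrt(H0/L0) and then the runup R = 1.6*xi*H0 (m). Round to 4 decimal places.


xi = slope / sqrt(H0/L0)
H0/L0 = 0.71/235.8 = 0.003011
sqrt(0.003011) = 0.054873
xi = 0.068 / 0.054873 = 1.239229
R = 1.6 * xi * H0 = 1.6 * 1.239229 * 0.71
R = 1.4078 m

1.4078


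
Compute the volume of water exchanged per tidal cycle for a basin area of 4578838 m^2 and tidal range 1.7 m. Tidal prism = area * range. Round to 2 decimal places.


Tidal prism = Area * Tidal range
P = 4578838 * 1.7
P = 7784024.60 m^3

7784024.60


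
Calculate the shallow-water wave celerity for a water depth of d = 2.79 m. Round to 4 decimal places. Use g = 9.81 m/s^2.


Using the shallow-water approximation:
C = sqrt(g * d) = sqrt(9.81 * 2.79)
C = sqrt(27.3699)
C = 5.2316 m/s

5.2316


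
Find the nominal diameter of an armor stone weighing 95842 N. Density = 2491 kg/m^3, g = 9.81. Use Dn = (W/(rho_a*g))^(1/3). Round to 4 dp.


V = W / (rho_a * g)
V = 95842 / (2491 * 9.81)
V = 95842 / 24436.71
V = 3.922050 m^3
Dn = V^(1/3) = 3.922050^(1/3)
Dn = 1.5770 m

1.5770


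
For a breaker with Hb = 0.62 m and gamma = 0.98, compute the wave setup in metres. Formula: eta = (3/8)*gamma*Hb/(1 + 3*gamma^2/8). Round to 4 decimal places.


eta = (3/8) * gamma * Hb / (1 + 3*gamma^2/8)
Numerator = (3/8) * 0.98 * 0.62 = 0.227850
Denominator = 1 + 3*0.98^2/8 = 1 + 0.360150 = 1.360150
eta = 0.227850 / 1.360150
eta = 0.1675 m

0.1675


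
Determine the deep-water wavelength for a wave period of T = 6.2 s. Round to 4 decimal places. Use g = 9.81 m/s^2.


L0 = g * T^2 / (2 * pi)
L0 = 9.81 * 6.2^2 / (2 * pi)
L0 = 9.81 * 38.4400 / 6.28319
L0 = 377.0964 / 6.28319
L0 = 60.0168 m

60.0168


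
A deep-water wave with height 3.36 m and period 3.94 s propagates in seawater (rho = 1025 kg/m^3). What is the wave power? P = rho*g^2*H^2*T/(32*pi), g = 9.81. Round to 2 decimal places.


P = rho * g^2 * H^2 * T / (32 * pi)
P = 1025 * 9.81^2 * 3.36^2 * 3.94 / (32 * pi)
P = 1025 * 96.2361 * 11.2896 * 3.94 / 100.53096
P = 43645.23 W/m

43645.23


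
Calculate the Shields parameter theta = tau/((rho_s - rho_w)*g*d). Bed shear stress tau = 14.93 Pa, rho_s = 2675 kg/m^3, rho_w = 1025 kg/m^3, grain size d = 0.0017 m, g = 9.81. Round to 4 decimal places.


theta = tau / ((rho_s - rho_w) * g * d)
rho_s - rho_w = 2675 - 1025 = 1650
Denominator = 1650 * 9.81 * 0.0017 = 27.517050
theta = 14.93 / 27.517050
theta = 0.5426

0.5426


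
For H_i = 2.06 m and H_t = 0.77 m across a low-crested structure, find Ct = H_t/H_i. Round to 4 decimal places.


Ct = H_t / H_i
Ct = 0.77 / 2.06
Ct = 0.3738

0.3738


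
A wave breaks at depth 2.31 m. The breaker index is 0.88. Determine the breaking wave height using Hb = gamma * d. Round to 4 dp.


Hb = gamma * d
Hb = 0.88 * 2.31
Hb = 2.0328 m

2.0328


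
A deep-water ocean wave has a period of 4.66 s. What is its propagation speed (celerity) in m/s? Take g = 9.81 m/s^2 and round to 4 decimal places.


We use the deep-water celerity formula:
C = g * T / (2 * pi)
C = 9.81 * 4.66 / (2 * 3.14159...)
C = 45.714600 / 6.283185
C = 7.2757 m/s

7.2757


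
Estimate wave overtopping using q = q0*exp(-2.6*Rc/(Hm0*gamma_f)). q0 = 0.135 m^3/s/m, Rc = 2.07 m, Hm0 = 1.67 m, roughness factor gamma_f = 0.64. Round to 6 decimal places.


q = q0 * exp(-2.6 * Rc / (Hm0 * gamma_f))
Exponent = -2.6 * 2.07 / (1.67 * 0.64)
= -2.6 * 2.07 / 1.0688
= -5.035554
exp(-5.035554) = 0.006503
q = 0.135 * 0.006503
q = 0.000878 m^3/s/m

0.000878


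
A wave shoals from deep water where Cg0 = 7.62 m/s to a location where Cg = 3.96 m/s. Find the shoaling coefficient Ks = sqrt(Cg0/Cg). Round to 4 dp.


Ks = sqrt(Cg0 / Cg)
Ks = sqrt(7.62 / 3.96)
Ks = sqrt(1.9242)
Ks = 1.3872

1.3872


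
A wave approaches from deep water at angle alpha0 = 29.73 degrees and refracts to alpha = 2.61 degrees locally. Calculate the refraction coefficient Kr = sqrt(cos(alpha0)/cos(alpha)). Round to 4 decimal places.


Kr = sqrt(cos(alpha0) / cos(alpha))
cos(29.73) = 0.868372
cos(2.61) = 0.998963
Kr = sqrt(0.868372 / 0.998963)
Kr = sqrt(0.869274)
Kr = 0.9323

0.9323


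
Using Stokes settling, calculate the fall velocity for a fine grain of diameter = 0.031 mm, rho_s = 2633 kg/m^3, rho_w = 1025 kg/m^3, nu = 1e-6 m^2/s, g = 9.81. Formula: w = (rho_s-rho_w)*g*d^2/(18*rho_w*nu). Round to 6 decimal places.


w = (rho_s - rho_w) * g * d^2 / (18 * rho_w * nu)
d = 0.031 mm = 0.000031 m
rho_s - rho_w = 2633 - 1025 = 1608
Numerator = 1608 * 9.81 * (0.000031)^2 = 0.000015159275
Denominator = 18 * 1025 * 1e-6 = 0.018450
w = 0.000822 m/s

0.000822


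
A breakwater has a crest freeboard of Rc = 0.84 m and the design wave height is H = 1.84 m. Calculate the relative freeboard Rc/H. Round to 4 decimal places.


Relative freeboard = Rc / H
= 0.84 / 1.84
= 0.4565

0.4565


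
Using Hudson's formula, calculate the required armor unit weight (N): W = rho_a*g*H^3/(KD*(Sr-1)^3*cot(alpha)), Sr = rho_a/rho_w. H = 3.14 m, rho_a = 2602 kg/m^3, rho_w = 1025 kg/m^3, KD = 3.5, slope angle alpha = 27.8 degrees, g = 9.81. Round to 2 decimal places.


Sr = rho_a / rho_w = 2602 / 1025 = 2.538537
(Sr - 1) = 1.538537
(Sr - 1)^3 = 3.641862
cot(27.8) = 1 / tan(27.8) = 1 / 0.527240 = 1.896669
Numerator = 2602 * 9.81 * 3.14^3 = 790251.3453
Denominator = 3.5 * 3.641862 * 1.896669 = 24.175921
W = 790251.3453 / 24.175921
W = 32687.54 N

32687.54


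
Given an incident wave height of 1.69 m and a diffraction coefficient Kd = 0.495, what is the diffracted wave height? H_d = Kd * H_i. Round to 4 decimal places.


H_d = Kd * H_i
H_d = 0.495 * 1.69
H_d = 0.8366 m

0.8366


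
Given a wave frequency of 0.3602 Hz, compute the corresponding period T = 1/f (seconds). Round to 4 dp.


T = 1 / f
T = 1 / 0.3602
T = 2.7762 s

2.7762


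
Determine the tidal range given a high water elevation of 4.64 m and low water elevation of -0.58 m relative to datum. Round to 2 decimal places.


Tidal range = High water - Low water
Tidal range = 4.64 - (-0.58)
Tidal range = 5.22 m

5.22


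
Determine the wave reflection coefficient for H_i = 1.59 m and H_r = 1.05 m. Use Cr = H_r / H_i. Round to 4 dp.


Cr = H_r / H_i
Cr = 1.05 / 1.59
Cr = 0.6604

0.6604


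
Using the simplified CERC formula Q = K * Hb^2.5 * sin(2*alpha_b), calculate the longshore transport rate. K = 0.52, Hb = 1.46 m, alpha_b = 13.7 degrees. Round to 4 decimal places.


Q = K * Hb^2.5 * sin(2 * alpha_b)
Hb^2.5 = 1.46^2.5 = 2.575622
sin(2 * 13.7) = sin(27.4) = 0.460200
Q = 0.52 * 2.575622 * 0.460200
Q = 0.6164 m^3/s

0.6164


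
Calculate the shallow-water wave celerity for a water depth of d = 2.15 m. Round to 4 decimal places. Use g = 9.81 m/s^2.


Using the shallow-water approximation:
C = sqrt(g * d) = sqrt(9.81 * 2.15)
C = sqrt(21.0915)
C = 4.5925 m/s

4.5925


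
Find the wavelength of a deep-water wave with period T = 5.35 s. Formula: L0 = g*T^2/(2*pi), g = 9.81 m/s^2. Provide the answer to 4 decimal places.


L0 = g * T^2 / (2 * pi)
L0 = 9.81 * 5.35^2 / (2 * pi)
L0 = 9.81 * 28.6225 / 6.28319
L0 = 280.7867 / 6.28319
L0 = 44.6886 m

44.6886


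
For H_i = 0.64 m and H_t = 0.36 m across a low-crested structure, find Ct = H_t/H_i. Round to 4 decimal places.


Ct = H_t / H_i
Ct = 0.36 / 0.64
Ct = 0.5625

0.5625


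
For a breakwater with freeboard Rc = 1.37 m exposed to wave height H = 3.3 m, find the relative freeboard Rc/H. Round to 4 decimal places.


Relative freeboard = Rc / H
= 1.37 / 3.3
= 0.4152

0.4152


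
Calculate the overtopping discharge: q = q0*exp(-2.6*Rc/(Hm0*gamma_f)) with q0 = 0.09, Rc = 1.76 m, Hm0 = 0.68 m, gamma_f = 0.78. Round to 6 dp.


q = q0 * exp(-2.6 * Rc / (Hm0 * gamma_f))
Exponent = -2.6 * 1.76 / (0.68 * 0.78)
= -2.6 * 1.76 / 0.5304
= -8.627451
exp(-8.627451) = 0.000179
q = 0.09 * 0.000179
q = 0.000016 m^3/s/m

0.000016


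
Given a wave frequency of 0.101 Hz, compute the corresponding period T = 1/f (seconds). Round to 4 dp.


T = 1 / f
T = 1 / 0.101
T = 9.9010 s

9.9010


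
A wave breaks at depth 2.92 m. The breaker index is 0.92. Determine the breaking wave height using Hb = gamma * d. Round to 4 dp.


Hb = gamma * d
Hb = 0.92 * 2.92
Hb = 2.6864 m

2.6864


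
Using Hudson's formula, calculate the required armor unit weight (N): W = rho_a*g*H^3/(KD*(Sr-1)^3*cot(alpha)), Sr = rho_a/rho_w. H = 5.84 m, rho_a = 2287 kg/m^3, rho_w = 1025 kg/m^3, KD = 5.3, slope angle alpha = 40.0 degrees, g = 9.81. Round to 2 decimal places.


Sr = rho_a / rho_w = 2287 / 1025 = 2.231220
(Sr - 1) = 1.231220
(Sr - 1)^3 = 1.866407
cot(40.0) = 1 / tan(40.0) = 1 / 0.839100 = 1.191754
Numerator = 2287 * 9.81 * 5.84^3 = 4468622.9673
Denominator = 5.3 * 1.866407 * 1.191754 = 11.788779
W = 4468622.9673 / 11.788779
W = 379057.34 N

379057.34


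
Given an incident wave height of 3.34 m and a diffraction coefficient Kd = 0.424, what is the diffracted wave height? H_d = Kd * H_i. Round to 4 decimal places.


H_d = Kd * H_i
H_d = 0.424 * 3.34
H_d = 1.4162 m

1.4162


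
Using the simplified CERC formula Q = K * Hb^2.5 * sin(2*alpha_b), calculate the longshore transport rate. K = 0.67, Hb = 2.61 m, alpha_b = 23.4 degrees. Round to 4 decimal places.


Q = K * Hb^2.5 * sin(2 * alpha_b)
Hb^2.5 = 2.61^2.5 = 11.005284
sin(2 * 23.4) = sin(46.8) = 0.728969
Q = 0.67 * 11.005284 * 0.728969
Q = 5.3751 m^3/s

5.3751


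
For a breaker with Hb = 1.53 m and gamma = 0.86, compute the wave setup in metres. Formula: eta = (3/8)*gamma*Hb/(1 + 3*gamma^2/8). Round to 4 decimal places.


eta = (3/8) * gamma * Hb / (1 + 3*gamma^2/8)
Numerator = (3/8) * 0.86 * 1.53 = 0.493425
Denominator = 1 + 3*0.86^2/8 = 1 + 0.277350 = 1.277350
eta = 0.493425 / 1.277350
eta = 0.3863 m

0.3863


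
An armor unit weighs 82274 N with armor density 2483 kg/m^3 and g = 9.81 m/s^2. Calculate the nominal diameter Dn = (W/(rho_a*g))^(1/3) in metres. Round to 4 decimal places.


V = W / (rho_a * g)
V = 82274 / (2483 * 9.81)
V = 82274 / 24358.23
V = 3.377667 m^3
Dn = V^(1/3) = 3.377667^(1/3)
Dn = 1.5004 m

1.5004


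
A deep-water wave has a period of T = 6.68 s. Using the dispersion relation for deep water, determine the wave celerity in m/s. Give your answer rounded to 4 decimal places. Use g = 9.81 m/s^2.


We use the deep-water celerity formula:
C = g * T / (2 * pi)
C = 9.81 * 6.68 / (2 * 3.14159...)
C = 65.530800 / 6.283185
C = 10.4296 m/s

10.4296


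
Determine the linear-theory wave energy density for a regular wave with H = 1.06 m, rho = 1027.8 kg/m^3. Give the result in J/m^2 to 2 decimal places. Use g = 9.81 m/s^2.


E = (1/8) * rho * g * H^2
E = (1/8) * 1027.8 * 9.81 * 1.06^2
E = 0.125 * 1027.8 * 9.81 * 1.1236
E = 1416.12 J/m^2

1416.12


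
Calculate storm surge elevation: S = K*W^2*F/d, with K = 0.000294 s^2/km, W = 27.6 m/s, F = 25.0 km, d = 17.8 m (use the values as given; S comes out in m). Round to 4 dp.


S = K * W^2 * F / d
W^2 = 27.6^2 = 761.76
S = 0.000294 * 761.76 * 25.0 / 17.8
Numerator = 0.000294 * 761.76 * 25.0 = 5.598936
S = 5.598936 / 17.8 = 0.3145 m

0.3145


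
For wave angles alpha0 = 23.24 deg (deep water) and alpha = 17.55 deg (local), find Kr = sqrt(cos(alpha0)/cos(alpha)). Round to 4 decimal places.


Kr = sqrt(cos(alpha0) / cos(alpha))
cos(23.24) = 0.918860
cos(17.55) = 0.953454
Kr = sqrt(0.918860 / 0.953454)
Kr = sqrt(0.963717)
Kr = 0.9817

0.9817


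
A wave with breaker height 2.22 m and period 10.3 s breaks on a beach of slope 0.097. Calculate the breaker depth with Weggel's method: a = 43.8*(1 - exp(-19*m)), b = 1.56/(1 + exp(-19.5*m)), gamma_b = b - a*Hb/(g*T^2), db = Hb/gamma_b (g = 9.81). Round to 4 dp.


a = 43.8 * (1 - exp(-19 * m))
exp(-19 * 0.097) = exp(-1.8430) = 0.158342
a = 43.8 * (1 - 0.158342) = 36.864634
b = 1.56 / (1 + exp(-19.5 * m))
exp(-19.5 * 0.097) = exp(-1.8915) = 0.150845
b = 1.56 / (1 + 0.150845) = 1.355525
Hb / (g * T^2) = 2.22 / (9.81 * 10.3^2) = 2.22 / 1040.7429 = 0.00213309
gamma_b = b - a * Hb/(g*T^2) = 1.355525 - 36.864634 * 0.00213309 = 1.276890
db = Hb / gamma_b = 2.22 / 1.276890
db = 1.7386 m

1.7386


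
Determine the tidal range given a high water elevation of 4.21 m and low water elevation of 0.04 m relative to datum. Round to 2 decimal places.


Tidal range = High water - Low water
Tidal range = 4.21 - (0.04)
Tidal range = 4.17 m

4.17


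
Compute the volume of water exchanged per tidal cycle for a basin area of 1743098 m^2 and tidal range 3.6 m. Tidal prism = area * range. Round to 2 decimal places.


Tidal prism = Area * Tidal range
P = 1743098 * 3.6
P = 6275152.80 m^3

6275152.80


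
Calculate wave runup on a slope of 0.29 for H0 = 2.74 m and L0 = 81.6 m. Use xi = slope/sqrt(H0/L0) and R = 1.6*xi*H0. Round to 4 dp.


xi = slope / sqrt(H0/L0)
H0/L0 = 2.74/81.6 = 0.033578
sqrt(0.033578) = 0.183244
xi = 0.29 / 0.183244 = 1.582588
R = 1.6 * xi * H0 = 1.6 * 1.582588 * 2.74
R = 6.9381 m

6.9381


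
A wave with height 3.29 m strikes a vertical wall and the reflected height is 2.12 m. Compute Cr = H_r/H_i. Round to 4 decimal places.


Cr = H_r / H_i
Cr = 2.12 / 3.29
Cr = 0.6444

0.6444


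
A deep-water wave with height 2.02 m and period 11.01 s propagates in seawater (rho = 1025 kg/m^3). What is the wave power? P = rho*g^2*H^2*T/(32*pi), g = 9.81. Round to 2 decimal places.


P = rho * g^2 * H^2 * T / (32 * pi)
P = 1025 * 9.81^2 * 2.02^2 * 11.01 / (32 * pi)
P = 1025 * 96.2361 * 4.0804 * 11.01 / 100.53096
P = 44081.07 W/m

44081.07


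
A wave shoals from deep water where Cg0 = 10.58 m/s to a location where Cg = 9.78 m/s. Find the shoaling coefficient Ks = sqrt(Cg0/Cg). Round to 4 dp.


Ks = sqrt(Cg0 / Cg)
Ks = sqrt(10.58 / 9.78)
Ks = sqrt(1.0818)
Ks = 1.0401

1.0401


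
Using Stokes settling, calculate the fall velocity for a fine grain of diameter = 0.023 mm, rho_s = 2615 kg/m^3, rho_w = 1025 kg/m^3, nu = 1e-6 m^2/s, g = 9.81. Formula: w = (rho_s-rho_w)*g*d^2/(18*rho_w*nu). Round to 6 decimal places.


w = (rho_s - rho_w) * g * d^2 / (18 * rho_w * nu)
d = 0.023 mm = 0.000023 m
rho_s - rho_w = 2615 - 1025 = 1590
Numerator = 1590 * 9.81 * (0.000023)^2 = 0.000008251289
Denominator = 18 * 1025 * 1e-6 = 0.018450
w = 0.000447 m/s

0.000447


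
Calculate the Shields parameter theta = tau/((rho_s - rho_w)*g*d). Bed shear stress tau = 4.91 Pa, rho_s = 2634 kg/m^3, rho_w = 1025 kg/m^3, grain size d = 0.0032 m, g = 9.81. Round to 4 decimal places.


theta = tau / ((rho_s - rho_w) * g * d)
rho_s - rho_w = 2634 - 1025 = 1609
Denominator = 1609 * 9.81 * 0.0032 = 50.509728
theta = 4.91 / 50.509728
theta = 0.0972

0.0972


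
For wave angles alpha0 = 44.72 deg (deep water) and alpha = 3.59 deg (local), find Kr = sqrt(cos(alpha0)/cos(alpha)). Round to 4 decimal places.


Kr = sqrt(cos(alpha0) / cos(alpha))
cos(44.72) = 0.710554
cos(3.59) = 0.998038
Kr = sqrt(0.710554 / 0.998038)
Kr = sqrt(0.711951)
Kr = 0.8438

0.8438


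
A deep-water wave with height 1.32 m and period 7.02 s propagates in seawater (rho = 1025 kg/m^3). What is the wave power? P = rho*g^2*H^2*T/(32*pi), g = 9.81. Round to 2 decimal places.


P = rho * g^2 * H^2 * T / (32 * pi)
P = 1025 * 9.81^2 * 1.32^2 * 7.02 / (32 * pi)
P = 1025 * 96.2361 * 1.7424 * 7.02 / 100.53096
P = 12001.82 W/m

12001.82


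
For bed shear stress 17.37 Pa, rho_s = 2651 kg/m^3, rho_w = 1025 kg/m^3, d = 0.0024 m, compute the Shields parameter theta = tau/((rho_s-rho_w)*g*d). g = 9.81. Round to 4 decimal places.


theta = tau / ((rho_s - rho_w) * g * d)
rho_s - rho_w = 2651 - 1025 = 1626
Denominator = 1626 * 9.81 * 0.0024 = 38.282544
theta = 17.37 / 38.282544
theta = 0.4537

0.4537


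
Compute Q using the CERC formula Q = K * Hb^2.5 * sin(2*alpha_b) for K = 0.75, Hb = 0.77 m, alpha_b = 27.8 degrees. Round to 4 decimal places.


Q = K * Hb^2.5 * sin(2 * alpha_b)
Hb^2.5 = 0.77^2.5 = 0.520268
sin(2 * 27.8) = sin(55.6) = 0.825113
Q = 0.75 * 0.520268 * 0.825113
Q = 0.3220 m^3/s

0.3220


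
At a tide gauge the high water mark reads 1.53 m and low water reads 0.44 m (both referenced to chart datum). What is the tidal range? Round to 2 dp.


Tidal range = High water - Low water
Tidal range = 1.53 - (0.44)
Tidal range = 1.09 m

1.09


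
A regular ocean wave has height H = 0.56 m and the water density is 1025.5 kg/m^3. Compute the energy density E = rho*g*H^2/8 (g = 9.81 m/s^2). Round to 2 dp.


E = (1/8) * rho * g * H^2
E = (1/8) * 1025.5 * 9.81 * 0.56^2
E = 0.125 * 1025.5 * 9.81 * 0.3136
E = 394.36 J/m^2

394.36


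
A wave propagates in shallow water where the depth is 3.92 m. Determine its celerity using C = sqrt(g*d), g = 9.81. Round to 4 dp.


Using the shallow-water approximation:
C = sqrt(g * d) = sqrt(9.81 * 3.92)
C = sqrt(38.4552)
C = 6.2012 m/s

6.2012


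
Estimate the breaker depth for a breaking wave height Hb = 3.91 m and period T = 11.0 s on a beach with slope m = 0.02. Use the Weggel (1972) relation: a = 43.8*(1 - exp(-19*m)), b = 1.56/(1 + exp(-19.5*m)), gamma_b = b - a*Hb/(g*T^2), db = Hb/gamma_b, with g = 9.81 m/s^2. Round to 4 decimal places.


a = 43.8 * (1 - exp(-19 * m))
exp(-19 * 0.02) = exp(-0.3800) = 0.683861
a = 43.8 * (1 - 0.683861) = 13.846870
b = 1.56 / (1 + exp(-19.5 * m))
exp(-19.5 * 0.02) = exp(-0.3900) = 0.677057
b = 1.56 / (1 + 0.677057) = 0.930201
Hb / (g * T^2) = 3.91 / (9.81 * 11.0^2) = 3.91 / 1187.0100 = 0.00329399
gamma_b = b - a * Hb/(g*T^2) = 0.930201 - 13.846870 * 0.00329399 = 0.884590
db = Hb / gamma_b = 3.91 / 0.884590
db = 4.4201 m

4.4201


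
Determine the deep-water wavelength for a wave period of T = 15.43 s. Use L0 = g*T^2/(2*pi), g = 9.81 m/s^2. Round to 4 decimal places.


L0 = g * T^2 / (2 * pi)
L0 = 9.81 * 15.43^2 / (2 * pi)
L0 = 9.81 * 238.0849 / 6.28319
L0 = 2335.6129 / 6.28319
L0 = 371.7243 m

371.7243


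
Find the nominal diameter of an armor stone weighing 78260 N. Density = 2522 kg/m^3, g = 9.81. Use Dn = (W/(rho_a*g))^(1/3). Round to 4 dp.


V = W / (rho_a * g)
V = 78260 / (2522 * 9.81)
V = 78260 / 24740.82
V = 3.163193 m^3
Dn = V^(1/3) = 3.163193^(1/3)
Dn = 1.4679 m

1.4679


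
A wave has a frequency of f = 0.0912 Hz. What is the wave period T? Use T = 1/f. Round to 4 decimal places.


T = 1 / f
T = 1 / 0.0912
T = 10.9649 s

10.9649


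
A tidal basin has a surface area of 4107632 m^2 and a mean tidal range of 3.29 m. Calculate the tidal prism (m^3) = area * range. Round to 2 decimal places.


Tidal prism = Area * Tidal range
P = 4107632 * 3.29
P = 13514109.28 m^3

13514109.28


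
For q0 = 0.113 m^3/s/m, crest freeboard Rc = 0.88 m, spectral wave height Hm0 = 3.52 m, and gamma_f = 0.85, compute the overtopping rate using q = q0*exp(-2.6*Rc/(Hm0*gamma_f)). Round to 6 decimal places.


q = q0 * exp(-2.6 * Rc / (Hm0 * gamma_f))
Exponent = -2.6 * 0.88 / (3.52 * 0.85)
= -2.6 * 0.88 / 2.9920
= -0.764706
exp(-0.764706) = 0.465471
q = 0.113 * 0.465471
q = 0.052598 m^3/s/m

0.052598


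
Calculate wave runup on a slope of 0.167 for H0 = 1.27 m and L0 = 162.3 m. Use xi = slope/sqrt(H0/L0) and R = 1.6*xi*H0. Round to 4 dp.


xi = slope / sqrt(H0/L0)
H0/L0 = 1.27/162.3 = 0.007825
sqrt(0.007825) = 0.088459
xi = 0.167 / 0.088459 = 1.887878
R = 1.6 * xi * H0 = 1.6 * 1.887878 * 1.27
R = 3.8362 m

3.8362


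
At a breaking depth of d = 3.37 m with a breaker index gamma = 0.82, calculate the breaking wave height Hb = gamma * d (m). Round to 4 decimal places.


Hb = gamma * d
Hb = 0.82 * 3.37
Hb = 2.7634 m

2.7634


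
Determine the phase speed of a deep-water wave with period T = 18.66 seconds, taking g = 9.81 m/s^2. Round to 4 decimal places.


We use the deep-water celerity formula:
C = g * T / (2 * pi)
C = 9.81 * 18.66 / (2 * 3.14159...)
C = 183.054600 / 6.283185
C = 29.1340 m/s

29.1340


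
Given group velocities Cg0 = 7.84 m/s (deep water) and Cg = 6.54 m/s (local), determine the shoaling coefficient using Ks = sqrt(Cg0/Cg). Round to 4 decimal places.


Ks = sqrt(Cg0 / Cg)
Ks = sqrt(7.84 / 6.54)
Ks = sqrt(1.1988)
Ks = 1.0949

1.0949


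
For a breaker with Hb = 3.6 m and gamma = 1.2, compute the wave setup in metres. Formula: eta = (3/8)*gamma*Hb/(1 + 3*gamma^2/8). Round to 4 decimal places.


eta = (3/8) * gamma * Hb / (1 + 3*gamma^2/8)
Numerator = (3/8) * 1.2 * 3.6 = 1.620000
Denominator = 1 + 3*1.2^2/8 = 1 + 0.540000 = 1.540000
eta = 1.620000 / 1.540000
eta = 1.0519 m

1.0519


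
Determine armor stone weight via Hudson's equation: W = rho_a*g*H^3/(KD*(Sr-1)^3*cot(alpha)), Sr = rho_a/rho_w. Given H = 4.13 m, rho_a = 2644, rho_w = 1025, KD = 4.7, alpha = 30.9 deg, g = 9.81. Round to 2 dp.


Sr = rho_a / rho_w = 2644 / 1025 = 2.579512
(Sr - 1) = 1.579512
(Sr - 1)^3 = 3.940660
cot(30.9) = 1 / tan(30.9) = 1 / 0.598488 = 1.670878
Numerator = 2644 * 9.81 * 4.13^3 = 1827176.9720
Denominator = 4.7 * 3.940660 * 1.670878 = 30.946505
W = 1827176.9720 / 30.946505
W = 59043.08 N

59043.08


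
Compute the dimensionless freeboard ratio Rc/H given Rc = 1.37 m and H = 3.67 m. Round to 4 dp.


Relative freeboard = Rc / H
= 1.37 / 3.67
= 0.3733

0.3733


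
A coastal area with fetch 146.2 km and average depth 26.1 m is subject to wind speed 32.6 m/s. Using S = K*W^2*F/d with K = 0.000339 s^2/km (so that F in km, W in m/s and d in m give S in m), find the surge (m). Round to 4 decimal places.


S = K * W^2 * F / d
W^2 = 32.6^2 = 1062.76
S = 0.000339 * 1062.76 * 146.2 / 26.1
Numerator = 0.000339 * 1062.76 * 146.2 = 52.672299
S = 52.672299 / 26.1 = 2.0181 m

2.0181


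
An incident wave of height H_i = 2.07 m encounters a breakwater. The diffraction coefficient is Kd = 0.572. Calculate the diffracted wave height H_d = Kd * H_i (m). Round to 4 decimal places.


H_d = Kd * H_i
H_d = 0.572 * 2.07
H_d = 1.1840 m

1.1840


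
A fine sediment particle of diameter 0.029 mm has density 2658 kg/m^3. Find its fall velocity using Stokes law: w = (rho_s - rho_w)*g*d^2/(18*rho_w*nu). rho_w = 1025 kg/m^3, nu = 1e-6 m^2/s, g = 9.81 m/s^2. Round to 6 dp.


w = (rho_s - rho_w) * g * d^2 / (18 * rho_w * nu)
d = 0.029 mm = 0.000029 m
rho_s - rho_w = 2658 - 1025 = 1633
Numerator = 1633 * 9.81 * (0.000029)^2 = 0.000013472593
Denominator = 18 * 1025 * 1e-6 = 0.018450
w = 0.000730 m/s

0.000730


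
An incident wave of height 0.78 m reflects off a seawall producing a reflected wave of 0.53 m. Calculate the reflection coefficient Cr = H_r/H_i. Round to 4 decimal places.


Cr = H_r / H_i
Cr = 0.53 / 0.78
Cr = 0.6795

0.6795


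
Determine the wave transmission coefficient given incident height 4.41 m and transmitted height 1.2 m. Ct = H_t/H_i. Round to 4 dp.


Ct = H_t / H_i
Ct = 1.2 / 4.41
Ct = 0.2721

0.2721


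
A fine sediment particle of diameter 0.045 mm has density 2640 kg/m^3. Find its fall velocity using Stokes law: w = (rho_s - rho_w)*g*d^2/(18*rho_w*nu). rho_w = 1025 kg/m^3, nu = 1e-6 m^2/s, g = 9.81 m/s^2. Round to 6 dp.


w = (rho_s - rho_w) * g * d^2 / (18 * rho_w * nu)
d = 0.045 mm = 0.000045 m
rho_s - rho_w = 2640 - 1025 = 1615
Numerator = 1615 * 9.81 * (0.000045)^2 = 0.000032082379
Denominator = 18 * 1025 * 1e-6 = 0.018450
w = 0.001739 m/s

0.001739


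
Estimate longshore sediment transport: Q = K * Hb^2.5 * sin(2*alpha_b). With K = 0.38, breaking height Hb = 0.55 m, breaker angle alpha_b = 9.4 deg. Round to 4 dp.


Q = K * Hb^2.5 * sin(2 * alpha_b)
Hb^2.5 = 0.55^2.5 = 0.224340
sin(2 * 9.4) = sin(18.8) = 0.322266
Q = 0.38 * 0.224340 * 0.322266
Q = 0.0275 m^3/s

0.0275


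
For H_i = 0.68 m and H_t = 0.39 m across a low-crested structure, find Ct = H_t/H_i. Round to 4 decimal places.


Ct = H_t / H_i
Ct = 0.39 / 0.68
Ct = 0.5735

0.5735


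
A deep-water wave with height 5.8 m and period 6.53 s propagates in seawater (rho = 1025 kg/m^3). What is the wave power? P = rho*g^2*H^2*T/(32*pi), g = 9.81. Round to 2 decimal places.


P = rho * g^2 * H^2 * T / (32 * pi)
P = 1025 * 9.81^2 * 5.8^2 * 6.53 / (32 * pi)
P = 1025 * 96.2361 * 33.6400 * 6.53 / 100.53096
P = 215541.65 W/m

215541.65


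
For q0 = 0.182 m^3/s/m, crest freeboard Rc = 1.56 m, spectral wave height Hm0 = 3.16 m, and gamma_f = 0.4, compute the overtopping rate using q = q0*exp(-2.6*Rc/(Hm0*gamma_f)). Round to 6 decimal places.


q = q0 * exp(-2.6 * Rc / (Hm0 * gamma_f))
Exponent = -2.6 * 1.56 / (3.16 * 0.4)
= -2.6 * 1.56 / 1.2640
= -3.208861
exp(-3.208861) = 0.040403
q = 0.182 * 0.040403
q = 0.007353 m^3/s/m

0.007353


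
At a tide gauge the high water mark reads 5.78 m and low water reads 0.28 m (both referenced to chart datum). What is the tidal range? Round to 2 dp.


Tidal range = High water - Low water
Tidal range = 5.78 - (0.28)
Tidal range = 5.50 m

5.50


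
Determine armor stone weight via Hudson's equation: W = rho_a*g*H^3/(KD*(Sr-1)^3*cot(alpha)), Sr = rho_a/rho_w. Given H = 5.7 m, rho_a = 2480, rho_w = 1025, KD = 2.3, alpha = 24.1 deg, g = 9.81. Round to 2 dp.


Sr = rho_a / rho_w = 2480 / 1025 = 2.419512
(Sr - 1) = 1.419512
(Sr - 1)^3 = 2.860338
cot(24.1) = 1 / tan(24.1) = 1 / 0.447322 = 2.235528
Numerator = 2480 * 9.81 * 5.7^3 = 4505523.4584
Denominator = 2.3 * 2.860338 * 2.235528 = 14.707042
W = 4505523.4584 / 14.707042
W = 306351.44 N

306351.44


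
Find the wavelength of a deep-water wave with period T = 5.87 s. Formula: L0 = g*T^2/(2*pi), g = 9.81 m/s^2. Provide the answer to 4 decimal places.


L0 = g * T^2 / (2 * pi)
L0 = 9.81 * 5.87^2 / (2 * pi)
L0 = 9.81 * 34.4569 / 6.28319
L0 = 338.0222 / 6.28319
L0 = 53.7979 m

53.7979


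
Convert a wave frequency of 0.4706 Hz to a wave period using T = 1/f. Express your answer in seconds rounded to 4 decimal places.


T = 1 / f
T = 1 / 0.4706
T = 2.1249 s

2.1249


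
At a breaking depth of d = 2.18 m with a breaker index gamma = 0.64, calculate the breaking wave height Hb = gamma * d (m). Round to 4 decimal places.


Hb = gamma * d
Hb = 0.64 * 2.18
Hb = 1.3952 m

1.3952


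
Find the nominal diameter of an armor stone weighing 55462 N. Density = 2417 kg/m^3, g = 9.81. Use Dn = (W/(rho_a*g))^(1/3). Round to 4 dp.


V = W / (rho_a * g)
V = 55462 / (2417 * 9.81)
V = 55462 / 23710.77
V = 2.339106 m^3
Dn = V^(1/3) = 2.339106^(1/3)
Dn = 1.3274 m

1.3274


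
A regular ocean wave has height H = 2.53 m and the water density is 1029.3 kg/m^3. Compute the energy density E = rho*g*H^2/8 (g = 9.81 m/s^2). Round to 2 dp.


E = (1/8) * rho * g * H^2
E = (1/8) * 1029.3 * 9.81 * 2.53^2
E = 0.125 * 1029.3 * 9.81 * 6.4009
E = 8079.08 J/m^2

8079.08


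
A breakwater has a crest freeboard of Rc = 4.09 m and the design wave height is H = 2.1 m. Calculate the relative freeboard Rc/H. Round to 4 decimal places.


Relative freeboard = Rc / H
= 4.09 / 2.1
= 1.9476

1.9476


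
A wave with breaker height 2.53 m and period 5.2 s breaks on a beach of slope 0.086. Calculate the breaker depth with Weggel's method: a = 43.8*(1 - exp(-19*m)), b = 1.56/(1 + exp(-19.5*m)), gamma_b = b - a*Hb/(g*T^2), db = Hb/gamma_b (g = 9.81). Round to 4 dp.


a = 43.8 * (1 - exp(-19 * m))
exp(-19 * 0.086) = exp(-1.6340) = 0.195147
a = 43.8 * (1 - 0.195147) = 35.252543
b = 1.56 / (1 + exp(-19.5 * m))
exp(-19.5 * 0.086) = exp(-1.6770) = 0.186934
b = 1.56 / (1 + 0.186934) = 1.314311
Hb / (g * T^2) = 2.53 / (9.81 * 5.2^2) = 2.53 / 265.2624 = 0.00953773
gamma_b = b - a * Hb/(g*T^2) = 1.314311 - 35.252543 * 0.00953773 = 0.978082
db = Hb / gamma_b = 2.53 / 0.978082
db = 2.5867 m

2.5867


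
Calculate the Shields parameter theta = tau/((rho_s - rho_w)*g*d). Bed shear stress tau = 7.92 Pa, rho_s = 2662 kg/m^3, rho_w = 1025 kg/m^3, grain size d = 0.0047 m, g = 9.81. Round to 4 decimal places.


theta = tau / ((rho_s - rho_w) * g * d)
rho_s - rho_w = 2662 - 1025 = 1637
Denominator = 1637 * 9.81 * 0.0047 = 75.477159
theta = 7.92 / 75.477159
theta = 0.1049

0.1049


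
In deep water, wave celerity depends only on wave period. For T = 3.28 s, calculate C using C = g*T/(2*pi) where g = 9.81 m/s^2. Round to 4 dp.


We use the deep-water celerity formula:
C = g * T / (2 * pi)
C = 9.81 * 3.28 / (2 * 3.14159...)
C = 32.176800 / 6.283185
C = 5.1211 m/s

5.1211


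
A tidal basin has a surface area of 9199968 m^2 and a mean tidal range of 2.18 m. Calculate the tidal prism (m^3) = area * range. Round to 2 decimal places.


Tidal prism = Area * Tidal range
P = 9199968 * 2.18
P = 20055930.24 m^3

20055930.24


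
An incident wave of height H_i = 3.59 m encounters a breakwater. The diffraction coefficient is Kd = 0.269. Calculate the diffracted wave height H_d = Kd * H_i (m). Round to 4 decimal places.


H_d = Kd * H_i
H_d = 0.269 * 3.59
H_d = 0.9657 m

0.9657


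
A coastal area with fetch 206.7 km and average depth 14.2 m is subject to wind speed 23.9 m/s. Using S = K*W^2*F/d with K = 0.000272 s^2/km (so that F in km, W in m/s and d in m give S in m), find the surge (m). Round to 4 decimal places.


S = K * W^2 * F / d
W^2 = 23.9^2 = 571.21
S = 0.000272 * 571.21 * 206.7 / 14.2
Numerator = 0.000272 * 571.21 * 206.7 = 32.114797
S = 32.114797 / 14.2 = 2.2616 m

2.2616


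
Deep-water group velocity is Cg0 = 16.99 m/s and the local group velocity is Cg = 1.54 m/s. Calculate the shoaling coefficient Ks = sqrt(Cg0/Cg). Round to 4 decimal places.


Ks = sqrt(Cg0 / Cg)
Ks = sqrt(16.99 / 1.54)
Ks = sqrt(11.0325)
Ks = 3.3215

3.3215


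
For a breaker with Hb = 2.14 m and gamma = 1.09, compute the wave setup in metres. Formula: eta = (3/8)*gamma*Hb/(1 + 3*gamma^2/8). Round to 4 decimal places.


eta = (3/8) * gamma * Hb / (1 + 3*gamma^2/8)
Numerator = (3/8) * 1.09 * 2.14 = 0.874725
Denominator = 1 + 3*1.09^2/8 = 1 + 0.445538 = 1.445538
eta = 0.874725 / 1.445538
eta = 0.6051 m

0.6051


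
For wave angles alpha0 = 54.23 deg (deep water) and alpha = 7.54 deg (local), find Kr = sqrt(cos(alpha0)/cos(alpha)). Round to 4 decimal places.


Kr = sqrt(cos(alpha0) / cos(alpha))
cos(54.23) = 0.584533
cos(7.54) = 0.991353
Kr = sqrt(0.584533 / 0.991353)
Kr = sqrt(0.589631)
Kr = 0.7679

0.7679


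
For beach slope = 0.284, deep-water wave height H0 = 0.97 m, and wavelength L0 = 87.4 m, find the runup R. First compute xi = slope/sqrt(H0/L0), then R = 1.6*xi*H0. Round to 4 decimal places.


xi = slope / sqrt(H0/L0)
H0/L0 = 0.97/87.4 = 0.011098
sqrt(0.011098) = 0.105349
xi = 0.284 / 0.105349 = 2.695803
R = 1.6 * xi * H0 = 1.6 * 2.695803 * 0.97
R = 4.1839 m

4.1839


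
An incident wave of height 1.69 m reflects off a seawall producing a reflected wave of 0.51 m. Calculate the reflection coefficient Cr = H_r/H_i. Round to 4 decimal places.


Cr = H_r / H_i
Cr = 0.51 / 1.69
Cr = 0.3018

0.3018


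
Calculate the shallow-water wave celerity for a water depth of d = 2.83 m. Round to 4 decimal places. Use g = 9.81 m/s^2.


Using the shallow-water approximation:
C = sqrt(g * d) = sqrt(9.81 * 2.83)
C = sqrt(27.7623)
C = 5.2690 m/s

5.2690


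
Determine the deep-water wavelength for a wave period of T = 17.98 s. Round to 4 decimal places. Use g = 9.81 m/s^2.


L0 = g * T^2 / (2 * pi)
L0 = 9.81 * 17.98^2 / (2 * pi)
L0 = 9.81 * 323.2804 / 6.28319
L0 = 3171.3807 / 6.28319
L0 = 504.7409 m

504.7409


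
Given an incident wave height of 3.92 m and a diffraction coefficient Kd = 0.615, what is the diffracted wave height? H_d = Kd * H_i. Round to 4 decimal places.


H_d = Kd * H_i
H_d = 0.615 * 3.92
H_d = 2.4108 m

2.4108


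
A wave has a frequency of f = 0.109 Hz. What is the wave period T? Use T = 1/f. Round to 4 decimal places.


T = 1 / f
T = 1 / 0.109
T = 9.1743 s

9.1743


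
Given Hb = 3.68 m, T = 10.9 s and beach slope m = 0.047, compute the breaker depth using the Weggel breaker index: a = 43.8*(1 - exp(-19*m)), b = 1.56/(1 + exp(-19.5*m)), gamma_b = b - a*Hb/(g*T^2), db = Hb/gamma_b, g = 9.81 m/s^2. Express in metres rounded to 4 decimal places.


a = 43.8 * (1 - exp(-19 * m))
exp(-19 * 0.047) = exp(-0.8930) = 0.409426
a = 43.8 * (1 - 0.409426) = 25.867157
b = 1.56 / (1 + exp(-19.5 * m))
exp(-19.5 * 0.047) = exp(-0.9165) = 0.399916
b = 1.56 / (1 + 0.399916) = 1.114352
Hb / (g * T^2) = 3.68 / (9.81 * 10.9^2) = 3.68 / 1165.5261 = 0.00315737
gamma_b = b - a * Hb/(g*T^2) = 1.114352 - 25.867157 * 0.00315737 = 1.032680
db = Hb / gamma_b = 3.68 / 1.032680
db = 3.5635 m

3.5635


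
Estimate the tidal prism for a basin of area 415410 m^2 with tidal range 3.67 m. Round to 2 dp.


Tidal prism = Area * Tidal range
P = 415410 * 3.67
P = 1524554.70 m^3

1524554.70


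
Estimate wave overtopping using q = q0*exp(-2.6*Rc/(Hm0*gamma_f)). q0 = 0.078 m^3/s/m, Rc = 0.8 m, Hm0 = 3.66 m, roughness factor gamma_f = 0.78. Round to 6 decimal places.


q = q0 * exp(-2.6 * Rc / (Hm0 * gamma_f))
Exponent = -2.6 * 0.8 / (3.66 * 0.78)
= -2.6 * 0.8 / 2.8548
= -0.728597
exp(-0.728597) = 0.482585
q = 0.078 * 0.482585
q = 0.037642 m^3/s/m

0.037642


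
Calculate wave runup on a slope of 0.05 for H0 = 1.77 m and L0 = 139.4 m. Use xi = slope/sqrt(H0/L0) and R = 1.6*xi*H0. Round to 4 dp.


xi = slope / sqrt(H0/L0)
H0/L0 = 1.77/139.4 = 0.012697
sqrt(0.012697) = 0.112682
xi = 0.05 / 0.112682 = 0.443726
R = 1.6 * xi * H0 = 1.6 * 0.443726 * 1.77
R = 1.2566 m

1.2566


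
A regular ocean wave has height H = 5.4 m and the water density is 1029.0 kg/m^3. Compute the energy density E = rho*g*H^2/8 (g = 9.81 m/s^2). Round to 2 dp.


E = (1/8) * rho * g * H^2
E = (1/8) * 1029.0 * 9.81 * 5.4^2
E = 0.125 * 1029.0 * 9.81 * 29.1600
E = 36794.42 J/m^2

36794.42


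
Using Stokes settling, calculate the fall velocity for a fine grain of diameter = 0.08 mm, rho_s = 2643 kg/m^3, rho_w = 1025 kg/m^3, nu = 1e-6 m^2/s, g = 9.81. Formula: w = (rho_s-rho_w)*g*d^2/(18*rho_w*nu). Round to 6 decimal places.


w = (rho_s - rho_w) * g * d^2 / (18 * rho_w * nu)
d = 0.08 mm = 0.000080 m
rho_s - rho_w = 2643 - 1025 = 1618
Numerator = 1618 * 9.81 * (0.000080)^2 = 0.000101584512
Denominator = 18 * 1025 * 1e-6 = 0.018450
w = 0.005506 m/s

0.005506


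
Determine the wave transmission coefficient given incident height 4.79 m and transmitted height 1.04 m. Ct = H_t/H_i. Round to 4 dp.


Ct = H_t / H_i
Ct = 1.04 / 4.79
Ct = 0.2171

0.2171


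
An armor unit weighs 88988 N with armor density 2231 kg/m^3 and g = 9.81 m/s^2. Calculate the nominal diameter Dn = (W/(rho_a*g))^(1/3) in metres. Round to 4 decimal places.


V = W / (rho_a * g)
V = 88988 / (2231 * 9.81)
V = 88988 / 21886.11
V = 4.065958 m^3
Dn = V^(1/3) = 4.065958^(1/3)
Dn = 1.5961 m

1.5961


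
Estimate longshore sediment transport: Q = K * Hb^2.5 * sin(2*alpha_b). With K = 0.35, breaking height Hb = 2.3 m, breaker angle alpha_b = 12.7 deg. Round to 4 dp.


Q = K * Hb^2.5 * sin(2 * alpha_b)
Hb^2.5 = 2.3^2.5 = 8.022682
sin(2 * 12.7) = sin(25.4) = 0.428935
Q = 0.35 * 8.022682 * 0.428935
Q = 1.2044 m^3/s

1.2044


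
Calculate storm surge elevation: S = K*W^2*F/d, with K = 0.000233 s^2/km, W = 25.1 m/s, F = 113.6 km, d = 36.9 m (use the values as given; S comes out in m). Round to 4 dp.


S = K * W^2 * F / d
W^2 = 25.1^2 = 630.01
S = 0.000233 * 630.01 * 113.6 / 36.9
Numerator = 0.000233 * 630.01 * 113.6 = 16.675609
S = 16.675609 / 36.9 = 0.4519 m

0.4519


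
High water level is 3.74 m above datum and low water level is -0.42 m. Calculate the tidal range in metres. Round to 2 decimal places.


Tidal range = High water - Low water
Tidal range = 3.74 - (-0.42)
Tidal range = 4.16 m

4.16


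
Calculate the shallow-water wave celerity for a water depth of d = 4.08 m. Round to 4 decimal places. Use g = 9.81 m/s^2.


Using the shallow-water approximation:
C = sqrt(g * d) = sqrt(9.81 * 4.08)
C = sqrt(40.0248)
C = 6.3265 m/s

6.3265


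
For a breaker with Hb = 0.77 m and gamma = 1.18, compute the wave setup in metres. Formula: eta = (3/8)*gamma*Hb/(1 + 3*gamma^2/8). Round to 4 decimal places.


eta = (3/8) * gamma * Hb / (1 + 3*gamma^2/8)
Numerator = (3/8) * 1.18 * 0.77 = 0.340725
Denominator = 1 + 3*1.18^2/8 = 1 + 0.522150 = 1.522150
eta = 0.340725 / 1.522150
eta = 0.2238 m

0.2238


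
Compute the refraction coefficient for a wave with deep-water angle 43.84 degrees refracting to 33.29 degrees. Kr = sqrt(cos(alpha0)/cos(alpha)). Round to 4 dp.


Kr = sqrt(cos(alpha0) / cos(alpha))
cos(43.84) = 0.721277
cos(33.29) = 0.835903
Kr = sqrt(0.721277 / 0.835903)
Kr = sqrt(0.862871)
Kr = 0.9289

0.9289


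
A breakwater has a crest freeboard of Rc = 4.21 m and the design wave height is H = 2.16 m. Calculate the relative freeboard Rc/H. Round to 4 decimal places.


Relative freeboard = Rc / H
= 4.21 / 2.16
= 1.9491

1.9491


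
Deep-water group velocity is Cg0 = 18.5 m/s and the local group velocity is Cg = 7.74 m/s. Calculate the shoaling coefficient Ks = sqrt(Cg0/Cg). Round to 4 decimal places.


Ks = sqrt(Cg0 / Cg)
Ks = sqrt(18.5 / 7.74)
Ks = sqrt(2.3902)
Ks = 1.5460

1.5460


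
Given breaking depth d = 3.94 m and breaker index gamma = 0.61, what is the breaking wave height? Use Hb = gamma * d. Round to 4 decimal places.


Hb = gamma * d
Hb = 0.61 * 3.94
Hb = 2.4034 m

2.4034


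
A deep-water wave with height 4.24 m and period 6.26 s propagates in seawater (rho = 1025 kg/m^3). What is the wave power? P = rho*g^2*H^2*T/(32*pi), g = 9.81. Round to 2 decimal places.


P = rho * g^2 * H^2 * T / (32 * pi)
P = 1025 * 9.81^2 * 4.24^2 * 6.26 / (32 * pi)
P = 1025 * 96.2361 * 17.9776 * 6.26 / 100.53096
P = 110425.17 W/m

110425.17


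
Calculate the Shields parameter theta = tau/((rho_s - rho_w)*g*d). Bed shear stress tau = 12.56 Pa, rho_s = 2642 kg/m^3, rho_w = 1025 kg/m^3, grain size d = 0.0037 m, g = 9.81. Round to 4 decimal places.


theta = tau / ((rho_s - rho_w) * g * d)
rho_s - rho_w = 2642 - 1025 = 1617
Denominator = 1617 * 9.81 * 0.0037 = 58.692249
theta = 12.56 / 58.692249
theta = 0.2140

0.2140


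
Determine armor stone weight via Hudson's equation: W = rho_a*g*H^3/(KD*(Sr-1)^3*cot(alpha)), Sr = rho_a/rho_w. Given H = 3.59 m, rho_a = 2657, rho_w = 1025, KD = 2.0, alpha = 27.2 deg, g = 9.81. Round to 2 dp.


Sr = rho_a / rho_w = 2657 / 1025 = 2.592195
(Sr - 1) = 1.592195
(Sr - 1)^3 = 4.036350
cot(27.2) = 1 / tan(27.2) = 1 / 0.513930 = 1.945790
Numerator = 2657 * 9.81 * 3.59^3 = 1205990.5577
Denominator = 2.0 * 4.036350 * 1.945790 = 15.707777
W = 1205990.5577 / 15.707777
W = 76776.65 N

76776.65


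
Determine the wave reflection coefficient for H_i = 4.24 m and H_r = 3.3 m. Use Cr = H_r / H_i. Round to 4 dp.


Cr = H_r / H_i
Cr = 3.3 / 4.24
Cr = 0.7783

0.7783


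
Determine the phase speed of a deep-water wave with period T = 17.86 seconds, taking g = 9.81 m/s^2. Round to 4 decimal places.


We use the deep-water celerity formula:
C = g * T / (2 * pi)
C = 9.81 * 17.86 / (2 * 3.14159...)
C = 175.206600 / 6.283185
C = 27.8850 m/s

27.8850
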